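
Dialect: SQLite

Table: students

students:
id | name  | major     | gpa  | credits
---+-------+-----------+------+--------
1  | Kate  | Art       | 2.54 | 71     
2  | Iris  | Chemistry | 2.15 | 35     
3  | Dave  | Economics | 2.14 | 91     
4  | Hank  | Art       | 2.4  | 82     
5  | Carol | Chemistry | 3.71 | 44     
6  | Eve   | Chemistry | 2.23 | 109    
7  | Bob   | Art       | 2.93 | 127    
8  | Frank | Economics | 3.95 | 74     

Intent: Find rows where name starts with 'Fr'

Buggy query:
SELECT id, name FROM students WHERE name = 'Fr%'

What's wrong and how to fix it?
Bug: Wildcards only work with LIKE; '=' treats '%' as a literal character

Fix: Replace '=' with LIKE so 'Fr%' is treated as a pattern

Corrected query:
SELECT id, name FROM students WHERE name LIKE 'Fr%'

Result:
id | name 
---+------
8  | Frank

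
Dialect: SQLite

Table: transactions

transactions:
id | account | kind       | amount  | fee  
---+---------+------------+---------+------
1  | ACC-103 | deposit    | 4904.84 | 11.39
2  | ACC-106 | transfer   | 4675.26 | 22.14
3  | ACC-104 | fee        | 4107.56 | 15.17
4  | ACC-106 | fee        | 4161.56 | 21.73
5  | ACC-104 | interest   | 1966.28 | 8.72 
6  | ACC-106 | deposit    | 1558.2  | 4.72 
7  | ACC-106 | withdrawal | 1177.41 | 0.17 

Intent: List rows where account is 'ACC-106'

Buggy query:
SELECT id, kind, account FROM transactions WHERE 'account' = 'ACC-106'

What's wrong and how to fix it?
Bug: Single quotes denote string literals in SQL; the column name is being compared as a constant string

Fix: Reference the column as account without single quotes

Corrected query:
SELECT id, kind, account FROM transactions WHERE account = 'ACC-106'

Result:
id | kind       | account
---+------------+--------
2  | transfer   | ACC-106
4  | fee        | ACC-106
6  | deposit    | ACC-106
7  | withdrawal | ACC-106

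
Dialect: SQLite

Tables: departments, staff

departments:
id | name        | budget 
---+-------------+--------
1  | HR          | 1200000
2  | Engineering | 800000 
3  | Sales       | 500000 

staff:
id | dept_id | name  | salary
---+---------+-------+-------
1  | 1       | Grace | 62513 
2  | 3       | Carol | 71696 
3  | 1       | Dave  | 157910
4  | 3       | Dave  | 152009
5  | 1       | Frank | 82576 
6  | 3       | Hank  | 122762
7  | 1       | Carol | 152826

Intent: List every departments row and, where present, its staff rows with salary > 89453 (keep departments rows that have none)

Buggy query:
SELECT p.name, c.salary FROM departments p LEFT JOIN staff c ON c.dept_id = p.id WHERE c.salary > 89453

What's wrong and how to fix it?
Bug: A WHERE condition on the right-hand table after LEFT JOIN drops unmatched parents

Fix: Put 'c.salary > 89453' in the JOIN's ON clause instead of WHERE

Corrected query:
SELECT p.name, c.salary FROM departments p LEFT JOIN staff c ON c.dept_id = p.id AND c.salary > 89453

Result:
name        | salary
------------+-------
HR          | 152826
HR          | 157910
Engineering | NULL  
Sales       | 122762
Sales       | 152009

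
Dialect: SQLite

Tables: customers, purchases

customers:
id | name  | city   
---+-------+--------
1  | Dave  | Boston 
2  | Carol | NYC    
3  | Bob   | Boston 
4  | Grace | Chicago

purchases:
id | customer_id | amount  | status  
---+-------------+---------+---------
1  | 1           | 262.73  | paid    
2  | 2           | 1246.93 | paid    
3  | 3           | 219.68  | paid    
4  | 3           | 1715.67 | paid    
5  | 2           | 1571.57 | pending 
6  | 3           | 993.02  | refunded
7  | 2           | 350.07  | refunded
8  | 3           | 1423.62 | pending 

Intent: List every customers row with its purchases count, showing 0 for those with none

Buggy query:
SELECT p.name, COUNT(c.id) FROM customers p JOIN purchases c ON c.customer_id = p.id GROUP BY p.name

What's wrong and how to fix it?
Bug: An inner join excludes parents with zero children

Fix: Use LEFT JOIN so parents without children still appear (COUNT(c.id) gives 0)

Corrected query:
SELECT p.name, COUNT(c.id) FROM customers p LEFT JOIN purchases c ON c.customer_id = p.id GROUP BY p.name

Result:
name  | COUNT(c.id)
------+------------
Bob   | 4          
Carol | 3          
Dave  | 1          
Grace | 0          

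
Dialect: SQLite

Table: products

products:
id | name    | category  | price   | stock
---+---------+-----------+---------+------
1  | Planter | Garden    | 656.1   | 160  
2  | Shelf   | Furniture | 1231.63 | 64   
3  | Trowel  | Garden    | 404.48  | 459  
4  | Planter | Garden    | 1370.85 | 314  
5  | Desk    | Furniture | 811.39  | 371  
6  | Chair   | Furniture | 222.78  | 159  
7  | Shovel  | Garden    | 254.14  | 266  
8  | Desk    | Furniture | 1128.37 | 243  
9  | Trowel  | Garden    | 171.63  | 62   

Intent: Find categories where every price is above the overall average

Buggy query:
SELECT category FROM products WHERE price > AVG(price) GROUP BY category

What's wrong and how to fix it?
Bug: WHERE evaluates per row before aggregation, so AVG() is unavailable

Fix: Use a subquery for AVG and a HAVING MIN(...) filter so the condition holds for every row in the group

Corrected query:
SELECT category FROM products GROUP BY category HAVING MIN(price) > (SELECT AVG(price) FROM products)

Result:
(no rows)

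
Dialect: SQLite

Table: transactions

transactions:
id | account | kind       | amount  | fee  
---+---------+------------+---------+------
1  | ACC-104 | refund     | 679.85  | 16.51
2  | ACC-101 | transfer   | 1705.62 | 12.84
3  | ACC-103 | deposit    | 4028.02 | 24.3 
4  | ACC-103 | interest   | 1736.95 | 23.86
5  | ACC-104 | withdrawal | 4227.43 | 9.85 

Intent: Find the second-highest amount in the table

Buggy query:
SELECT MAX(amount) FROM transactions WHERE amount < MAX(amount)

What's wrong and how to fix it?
Bug: MAX(amount) on the right of the comparison is an aggregate-in-WHERE error

Fix: Compute the overall MAX in a subquery, then take MAX of rows below it

Corrected query:
SELECT MAX(amount) FROM transactions WHERE amount < (SELECT MAX(amount) FROM transactions)

Result:
MAX(amount)
-----------
4028.02    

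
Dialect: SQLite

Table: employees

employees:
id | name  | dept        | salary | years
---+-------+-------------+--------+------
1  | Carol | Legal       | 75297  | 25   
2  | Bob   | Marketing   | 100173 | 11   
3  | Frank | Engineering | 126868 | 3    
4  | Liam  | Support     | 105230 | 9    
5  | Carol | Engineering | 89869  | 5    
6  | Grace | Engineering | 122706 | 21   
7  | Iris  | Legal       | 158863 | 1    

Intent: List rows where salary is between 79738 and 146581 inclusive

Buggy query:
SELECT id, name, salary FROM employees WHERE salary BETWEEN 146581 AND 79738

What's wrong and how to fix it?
Bug: BETWEEN expects the lower bound first; with 146581 AND 79738 the range is empty

Fix: Swap the bounds so the smaller value comes first

Corrected query:
SELECT id, name, salary FROM employees WHERE salary BETWEEN 79738 AND 146581

Result:
id | name  | salary
---+-------+-------
2  | Bob   | 100173
3  | Frank | 126868
4  | Liam  | 105230
5  | Carol | 89869 
6  | Grace | 122706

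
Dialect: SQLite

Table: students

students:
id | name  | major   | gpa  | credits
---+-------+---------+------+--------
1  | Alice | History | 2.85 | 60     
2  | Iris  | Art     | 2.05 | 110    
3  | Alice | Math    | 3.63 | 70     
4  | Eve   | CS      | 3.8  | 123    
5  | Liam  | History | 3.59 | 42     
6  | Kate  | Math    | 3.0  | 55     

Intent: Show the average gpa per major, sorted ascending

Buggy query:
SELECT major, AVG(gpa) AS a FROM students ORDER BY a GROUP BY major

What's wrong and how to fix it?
Bug: ORDER BY appears before GROUP BY; SQL clause order requires GROUP BY first

Fix: Move ORDER BY to the end, after GROUP BY

Corrected query:
SELECT major, AVG(gpa) AS a FROM students GROUP BY major ORDER BY a

Result:
major   | a    
--------+------
Art     | 2.05 
History | 3.22 
Math    | 3.315
CS      | 3.8  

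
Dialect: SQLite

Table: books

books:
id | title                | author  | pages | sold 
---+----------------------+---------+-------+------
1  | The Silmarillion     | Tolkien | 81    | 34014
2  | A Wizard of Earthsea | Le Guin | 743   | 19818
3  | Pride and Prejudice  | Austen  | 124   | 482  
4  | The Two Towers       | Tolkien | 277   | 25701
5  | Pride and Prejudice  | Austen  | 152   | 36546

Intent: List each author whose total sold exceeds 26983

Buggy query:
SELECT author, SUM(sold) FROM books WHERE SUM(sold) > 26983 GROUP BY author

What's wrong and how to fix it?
Bug: SUM(sold) is an aggregate, but WHERE filters rows before aggregation

Fix: Move the aggregate condition to a HAVING clause

Corrected query:
SELECT author, SUM(sold) FROM books GROUP BY author HAVING SUM(sold) > 26983

Result:
author  | SUM(sold)
--------+----------
Austen  | 37028    
Tolkien | 59715    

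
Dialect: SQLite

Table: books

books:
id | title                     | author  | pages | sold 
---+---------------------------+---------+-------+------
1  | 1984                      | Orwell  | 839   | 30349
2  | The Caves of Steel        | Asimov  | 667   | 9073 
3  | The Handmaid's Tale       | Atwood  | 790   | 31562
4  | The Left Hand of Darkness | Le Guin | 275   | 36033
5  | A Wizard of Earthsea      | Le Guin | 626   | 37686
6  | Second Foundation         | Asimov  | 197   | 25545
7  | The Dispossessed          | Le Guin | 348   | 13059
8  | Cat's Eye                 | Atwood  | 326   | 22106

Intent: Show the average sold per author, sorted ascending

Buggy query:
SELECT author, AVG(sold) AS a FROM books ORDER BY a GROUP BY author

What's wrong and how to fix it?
Bug: ORDER BY appears before GROUP BY; SQL clause order requires GROUP BY first

Fix: Move ORDER BY to the end, after GROUP BY

Corrected query:
SELECT author, AVG(sold) AS a FROM books GROUP BY author ORDER BY a

Result:
author  | a    
--------+------
Asimov  | 17309
Atwood  | 26834
Le Guin | 28926
Orwell  | 30349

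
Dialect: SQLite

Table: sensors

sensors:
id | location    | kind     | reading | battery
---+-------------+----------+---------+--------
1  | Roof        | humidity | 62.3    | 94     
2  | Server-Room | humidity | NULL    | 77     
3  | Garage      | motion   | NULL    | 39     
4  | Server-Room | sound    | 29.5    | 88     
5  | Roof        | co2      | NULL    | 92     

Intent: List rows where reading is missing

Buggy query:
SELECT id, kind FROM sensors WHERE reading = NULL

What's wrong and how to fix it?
Bug: Comparing to NULL with '=' never matches; NULL = NULL is unknown, not true

Fix: Use IS NULL to test for NULL

Corrected query:
SELECT id, kind FROM sensors WHERE reading IS NULL

Result:
id | kind    
---+---------
2  | humidity
3  | motion  
5  | co2     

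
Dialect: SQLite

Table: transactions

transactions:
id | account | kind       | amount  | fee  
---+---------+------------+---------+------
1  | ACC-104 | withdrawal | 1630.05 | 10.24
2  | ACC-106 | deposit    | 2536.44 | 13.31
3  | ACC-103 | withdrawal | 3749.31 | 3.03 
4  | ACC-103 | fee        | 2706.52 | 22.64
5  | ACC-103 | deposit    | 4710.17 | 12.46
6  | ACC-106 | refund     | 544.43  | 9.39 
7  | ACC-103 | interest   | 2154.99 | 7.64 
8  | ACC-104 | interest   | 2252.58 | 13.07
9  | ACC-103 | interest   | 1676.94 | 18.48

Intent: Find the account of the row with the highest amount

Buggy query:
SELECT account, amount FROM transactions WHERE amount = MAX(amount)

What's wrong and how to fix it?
Bug: MAX(amount) is an aggregate and cannot be used directly in WHERE

Fix: Wrap MAX in a scalar subquery so WHERE compares against a single value

Corrected query:
SELECT account, amount FROM transactions WHERE amount = (SELECT MAX(amount) FROM transactions)

Result:
account | amount 
--------+--------
ACC-103 | 4710.17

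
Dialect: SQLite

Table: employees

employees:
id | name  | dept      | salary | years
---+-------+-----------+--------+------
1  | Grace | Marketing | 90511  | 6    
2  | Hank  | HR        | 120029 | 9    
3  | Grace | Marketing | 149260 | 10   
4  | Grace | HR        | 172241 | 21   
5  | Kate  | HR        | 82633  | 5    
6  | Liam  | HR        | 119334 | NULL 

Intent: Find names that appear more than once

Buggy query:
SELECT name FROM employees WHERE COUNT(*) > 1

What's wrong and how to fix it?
Bug: WHERE can't reference COUNT(*); aggregates are computed after WHERE

Fix: GROUP BY name, then filter groups with HAVING COUNT(*) > 1

Corrected query:
SELECT name FROM employees GROUP BY name HAVING COUNT(*) > 1

Result:
name 
-----
Grace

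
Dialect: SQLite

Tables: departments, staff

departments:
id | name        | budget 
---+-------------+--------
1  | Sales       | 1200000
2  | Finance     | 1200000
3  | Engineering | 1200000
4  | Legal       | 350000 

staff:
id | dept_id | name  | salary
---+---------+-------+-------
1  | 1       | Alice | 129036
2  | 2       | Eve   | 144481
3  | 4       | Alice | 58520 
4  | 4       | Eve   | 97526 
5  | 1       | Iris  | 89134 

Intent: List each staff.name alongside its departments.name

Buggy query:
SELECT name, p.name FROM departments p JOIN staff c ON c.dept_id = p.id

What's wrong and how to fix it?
Bug: Both tables have a 'name' column; the unqualified reference is ambiguous

Fix: Qualify the column with its table alias (c.name)

Corrected query:
SELECT c.name, p.name FROM departments p JOIN staff c ON c.dept_id = p.id

Result:
name  | name   
------+--------
Alice | Sales  
Eve   | Finance
Alice | Legal  
Eve   | Legal  
Iris  | Sales  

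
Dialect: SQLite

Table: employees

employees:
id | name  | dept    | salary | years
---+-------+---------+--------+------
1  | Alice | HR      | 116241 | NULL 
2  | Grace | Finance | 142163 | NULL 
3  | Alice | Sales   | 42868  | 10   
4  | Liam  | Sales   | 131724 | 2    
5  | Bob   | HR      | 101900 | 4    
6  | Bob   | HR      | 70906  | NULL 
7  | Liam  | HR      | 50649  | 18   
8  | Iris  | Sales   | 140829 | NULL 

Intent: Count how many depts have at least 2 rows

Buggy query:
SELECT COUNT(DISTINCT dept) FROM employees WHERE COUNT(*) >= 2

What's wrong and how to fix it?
Bug: COUNT(*) cannot appear in WHERE; the per-group count doesn't exist yet

Fix: Group first with HAVING COUNT(*) >= 2, then COUNT the resulting groups

Corrected query:
SELECT COUNT(*) FROM (SELECT dept FROM employees GROUP BY dept HAVING COUNT(*) >= 2)

Result:
COUNT(*)
--------
2       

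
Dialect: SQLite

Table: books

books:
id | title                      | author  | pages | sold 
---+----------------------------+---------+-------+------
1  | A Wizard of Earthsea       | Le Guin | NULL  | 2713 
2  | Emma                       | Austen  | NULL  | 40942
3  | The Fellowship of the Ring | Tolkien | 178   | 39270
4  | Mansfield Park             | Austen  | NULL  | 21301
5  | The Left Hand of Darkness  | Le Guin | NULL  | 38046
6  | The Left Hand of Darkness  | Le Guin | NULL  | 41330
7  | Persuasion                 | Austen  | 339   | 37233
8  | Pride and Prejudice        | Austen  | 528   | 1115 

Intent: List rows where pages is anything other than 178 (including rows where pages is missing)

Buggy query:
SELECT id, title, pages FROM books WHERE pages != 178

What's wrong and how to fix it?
Bug: 'pages != 178' is unknown when pages is NULL, so NULL rows are silently excluded

Fix: Handle NULL separately with IS NULL alongside the inequality

Corrected query:
SELECT id, title, pages FROM books WHERE pages != 178 OR pages IS NULL

Result:
id | title                     | pages
---+---------------------------+------
1  | A Wizard of Earthsea      | NULL 
2  | Emma                      | NULL 
4  | Mansfield Park            | NULL 
5  | The Left Hand of Darkness | NULL 
6  | The Left Hand of Darkness | NULL 
7  | Persuasion                | 339  
8  | Pride and Prejudice       | 528  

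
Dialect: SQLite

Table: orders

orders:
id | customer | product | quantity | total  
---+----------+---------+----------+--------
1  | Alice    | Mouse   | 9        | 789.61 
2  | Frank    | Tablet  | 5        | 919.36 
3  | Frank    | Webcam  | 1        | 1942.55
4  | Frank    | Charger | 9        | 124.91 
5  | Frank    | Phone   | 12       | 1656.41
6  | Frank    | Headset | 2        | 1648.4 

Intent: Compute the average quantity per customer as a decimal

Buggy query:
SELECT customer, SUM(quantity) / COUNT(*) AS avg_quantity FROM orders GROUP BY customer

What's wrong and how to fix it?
Bug: Both operands are integers, so '/' performs integer division and truncates

Fix: Cast one side to REAL so the division keeps the fractional part

Corrected query:
SELECT customer, SUM(quantity) * 1.0 / COUNT(*) AS avg_quantity FROM orders GROUP BY customer

Result:
customer | avg_quantity
---------+-------------
Alice    | 9           
Frank    | 5.8         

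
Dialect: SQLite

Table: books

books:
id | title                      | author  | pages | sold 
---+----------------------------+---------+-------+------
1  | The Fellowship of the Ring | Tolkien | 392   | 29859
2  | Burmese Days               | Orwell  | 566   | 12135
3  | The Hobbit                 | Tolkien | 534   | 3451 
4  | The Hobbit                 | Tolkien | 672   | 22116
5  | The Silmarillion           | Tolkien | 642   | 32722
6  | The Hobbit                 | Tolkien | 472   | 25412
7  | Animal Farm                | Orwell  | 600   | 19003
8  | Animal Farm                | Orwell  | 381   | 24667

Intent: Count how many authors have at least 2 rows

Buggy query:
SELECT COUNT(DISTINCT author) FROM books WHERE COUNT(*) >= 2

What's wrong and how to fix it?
Bug: WHERE filters individual rows, not groups, so a group-level COUNT is invalid there

Fix: Use a subquery that GROUPs and filters with HAVING, then count its rows

Corrected query:
SELECT COUNT(*) FROM (SELECT author FROM books GROUP BY author HAVING COUNT(*) >= 2)

Result:
COUNT(*)
--------
2       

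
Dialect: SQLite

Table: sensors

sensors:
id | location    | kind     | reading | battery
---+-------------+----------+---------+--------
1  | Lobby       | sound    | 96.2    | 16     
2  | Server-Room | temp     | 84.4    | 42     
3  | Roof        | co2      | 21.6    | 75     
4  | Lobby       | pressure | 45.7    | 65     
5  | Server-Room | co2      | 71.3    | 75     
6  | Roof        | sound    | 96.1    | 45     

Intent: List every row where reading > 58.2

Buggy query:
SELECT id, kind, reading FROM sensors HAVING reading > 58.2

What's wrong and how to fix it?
Bug: HAVING filters the output of aggregation, but this query has no GROUP BY and no aggregate functions, so SQLite rejects it (HAVING clause on a non-aggregate query); the condition here is per row

Fix: Use WHERE for row-level filtering

Corrected query:
SELECT id, kind, reading FROM sensors WHERE reading > 58.2

Result:
id | kind  | reading
---+-------+--------
1  | sound | 96.2   
2  | temp  | 84.4   
5  | co2   | 71.3   
6  | sound | 96.1   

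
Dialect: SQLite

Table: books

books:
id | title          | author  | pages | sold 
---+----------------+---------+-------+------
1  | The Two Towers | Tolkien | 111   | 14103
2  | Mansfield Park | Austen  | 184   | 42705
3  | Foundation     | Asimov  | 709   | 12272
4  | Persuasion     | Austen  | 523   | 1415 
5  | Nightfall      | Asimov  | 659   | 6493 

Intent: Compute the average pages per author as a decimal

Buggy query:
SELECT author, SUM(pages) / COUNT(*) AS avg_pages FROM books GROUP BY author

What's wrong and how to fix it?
Bug: Both operands are integers, so '/' performs integer division and truncates

Fix: Cast one side to REAL so the division keeps the fractional part

Corrected query:
SELECT author, SUM(pages) * 1.0 / COUNT(*) AS avg_pages FROM books GROUP BY author

Result:
author  | avg_pages
--------+----------
Asimov  | 684      
Austen  | 353.5    
Tolkien | 111      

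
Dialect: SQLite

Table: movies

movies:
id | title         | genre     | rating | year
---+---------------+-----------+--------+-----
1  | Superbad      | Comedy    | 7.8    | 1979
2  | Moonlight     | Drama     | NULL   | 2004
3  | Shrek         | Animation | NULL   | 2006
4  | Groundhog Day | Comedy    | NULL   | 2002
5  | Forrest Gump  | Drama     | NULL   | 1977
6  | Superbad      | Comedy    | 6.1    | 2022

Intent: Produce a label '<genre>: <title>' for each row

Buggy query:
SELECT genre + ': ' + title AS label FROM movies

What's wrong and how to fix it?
Bug: '+' is numeric addition; on text columns SQLite converts them to 0 instead of concatenating

Fix: Use the || operator for string concatenation

Corrected query:
SELECT genre || ': ' || title AS label FROM movies

Result:
label                
---------------------
Comedy: Superbad     
Drama: Moonlight     
Animation: Shrek     
Comedy: Groundhog Day
Drama: Forrest Gump  
Comedy: Superbad     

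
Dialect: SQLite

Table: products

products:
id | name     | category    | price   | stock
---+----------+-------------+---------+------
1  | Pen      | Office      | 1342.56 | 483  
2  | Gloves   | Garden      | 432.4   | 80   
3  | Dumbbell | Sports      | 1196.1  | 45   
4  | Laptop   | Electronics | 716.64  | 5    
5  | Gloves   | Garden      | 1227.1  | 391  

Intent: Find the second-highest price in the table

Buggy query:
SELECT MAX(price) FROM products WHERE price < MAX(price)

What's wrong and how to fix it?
Bug: MAX(price) on the right of the comparison is an aggregate-in-WHERE error

Fix: Put the inner MAX in a scalar subquery

Corrected query:
SELECT MAX(price) FROM products WHERE price < (SELECT MAX(price) FROM products)

Result:
MAX(price)
----------
1227.1    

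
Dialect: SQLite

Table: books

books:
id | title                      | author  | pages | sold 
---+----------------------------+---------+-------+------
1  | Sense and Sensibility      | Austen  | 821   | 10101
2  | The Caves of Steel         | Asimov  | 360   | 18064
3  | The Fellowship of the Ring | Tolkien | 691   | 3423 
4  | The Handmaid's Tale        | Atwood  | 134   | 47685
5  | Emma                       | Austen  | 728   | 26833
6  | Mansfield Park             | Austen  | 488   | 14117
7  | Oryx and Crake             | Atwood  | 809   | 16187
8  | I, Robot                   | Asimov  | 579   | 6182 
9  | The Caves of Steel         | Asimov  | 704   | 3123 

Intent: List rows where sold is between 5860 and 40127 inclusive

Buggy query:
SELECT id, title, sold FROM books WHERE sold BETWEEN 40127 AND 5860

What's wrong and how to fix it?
Bug: BETWEEN expects the lower bound first; with 40127 AND 5860 the range is empty

Fix: Write BETWEEN 5860 AND 40127

Corrected query:
SELECT id, title, sold FROM books WHERE sold BETWEEN 5860 AND 40127

Result:
id | title                 | sold 
---+-----------------------+------
1  | Sense and Sensibility | 10101
2  | The Caves of Steel    | 18064
5  | Emma                  | 26833
6  | Mansfield Park        | 14117
7  | Oryx and Crake        | 16187
8  | I, Robot              | 6182 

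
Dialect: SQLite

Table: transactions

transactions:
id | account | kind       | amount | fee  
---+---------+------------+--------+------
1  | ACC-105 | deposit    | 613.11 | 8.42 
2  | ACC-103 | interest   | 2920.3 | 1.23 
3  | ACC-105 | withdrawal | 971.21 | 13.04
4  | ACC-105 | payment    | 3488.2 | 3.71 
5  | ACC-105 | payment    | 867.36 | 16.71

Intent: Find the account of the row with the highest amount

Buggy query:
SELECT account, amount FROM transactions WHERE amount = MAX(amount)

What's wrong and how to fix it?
Bug: MAX(amount) is an aggregate and cannot be used directly in WHERE

Fix: Wrap MAX in a scalar subquery so WHERE compares against a single value

Corrected query:
SELECT account, amount FROM transactions WHERE amount = (SELECT MAX(amount) FROM transactions)

Result:
account | amount
--------+-------
ACC-105 | 3488.2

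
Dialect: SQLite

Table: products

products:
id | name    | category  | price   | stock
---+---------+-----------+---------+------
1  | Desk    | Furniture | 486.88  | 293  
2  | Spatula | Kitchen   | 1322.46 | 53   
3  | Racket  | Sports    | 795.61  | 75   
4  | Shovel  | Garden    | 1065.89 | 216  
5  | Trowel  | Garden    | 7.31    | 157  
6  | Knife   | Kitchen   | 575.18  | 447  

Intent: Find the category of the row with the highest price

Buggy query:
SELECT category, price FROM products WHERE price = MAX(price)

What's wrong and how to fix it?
Bug: WHERE is evaluated per row; an aggregate over the whole table isn't defined there

Fix: Wrap MAX in a scalar subquery so WHERE compares against a single value

Corrected query:
SELECT category, price FROM products WHERE price = (SELECT MAX(price) FROM products)

Result:
category | price  
---------+--------
Kitchen  | 1322.46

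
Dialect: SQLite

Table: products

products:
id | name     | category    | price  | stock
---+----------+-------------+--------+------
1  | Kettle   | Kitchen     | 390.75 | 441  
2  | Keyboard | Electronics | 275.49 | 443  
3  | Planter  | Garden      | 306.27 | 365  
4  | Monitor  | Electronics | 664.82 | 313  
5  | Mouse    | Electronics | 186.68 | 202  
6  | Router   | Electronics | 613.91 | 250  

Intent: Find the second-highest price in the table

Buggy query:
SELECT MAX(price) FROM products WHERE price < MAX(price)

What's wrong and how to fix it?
Bug: MAX(price) on the right of the comparison is an aggregate-in-WHERE error

Fix: Put the inner MAX in a scalar subquery

Corrected query:
SELECT MAX(price) FROM products WHERE price < (SELECT MAX(price) FROM products)

Result:
MAX(price)
----------
613.91    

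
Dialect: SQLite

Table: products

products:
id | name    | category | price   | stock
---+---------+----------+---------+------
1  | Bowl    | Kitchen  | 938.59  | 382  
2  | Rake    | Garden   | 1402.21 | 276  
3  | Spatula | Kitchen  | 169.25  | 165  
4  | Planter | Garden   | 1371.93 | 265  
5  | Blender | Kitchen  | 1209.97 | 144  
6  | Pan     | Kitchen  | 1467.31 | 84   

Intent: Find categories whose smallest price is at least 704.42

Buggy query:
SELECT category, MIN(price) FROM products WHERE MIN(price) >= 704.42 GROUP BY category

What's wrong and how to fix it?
Bug: MIN() in WHERE is a misuse of aggregate

Fix: Use HAVING for the per-group MIN condition

Corrected query:
SELECT category, MIN(price) FROM products GROUP BY category HAVING MIN(price) >= 704.42

Result:
category | MIN(price)
---------+-----------
Garden   | 1371.93   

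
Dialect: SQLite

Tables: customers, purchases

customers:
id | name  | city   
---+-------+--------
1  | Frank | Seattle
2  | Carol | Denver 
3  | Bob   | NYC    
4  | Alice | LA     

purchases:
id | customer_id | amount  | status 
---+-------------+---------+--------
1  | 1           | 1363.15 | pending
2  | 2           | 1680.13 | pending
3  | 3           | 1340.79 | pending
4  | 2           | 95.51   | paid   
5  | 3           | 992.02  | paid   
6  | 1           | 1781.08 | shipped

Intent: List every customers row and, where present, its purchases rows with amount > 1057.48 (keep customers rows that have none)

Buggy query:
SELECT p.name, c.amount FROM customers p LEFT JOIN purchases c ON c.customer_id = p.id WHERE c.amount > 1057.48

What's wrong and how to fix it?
Bug: Filtering c.amount in WHERE discards the NULL rows produced by LEFT JOIN, turning it into an inner join

Fix: Move the right-table condition into the ON clause so unmatched parents are kept

Corrected query:
SELECT p.name, c.amount FROM customers p LEFT JOIN purchases c ON c.customer_id = p.id AND c.amount > 1057.48

Result:
name  | amount 
------+--------
Frank | 1363.15
Frank | 1781.08
Carol | 1680.13
Bob   | 1340.79
Alice | NULL   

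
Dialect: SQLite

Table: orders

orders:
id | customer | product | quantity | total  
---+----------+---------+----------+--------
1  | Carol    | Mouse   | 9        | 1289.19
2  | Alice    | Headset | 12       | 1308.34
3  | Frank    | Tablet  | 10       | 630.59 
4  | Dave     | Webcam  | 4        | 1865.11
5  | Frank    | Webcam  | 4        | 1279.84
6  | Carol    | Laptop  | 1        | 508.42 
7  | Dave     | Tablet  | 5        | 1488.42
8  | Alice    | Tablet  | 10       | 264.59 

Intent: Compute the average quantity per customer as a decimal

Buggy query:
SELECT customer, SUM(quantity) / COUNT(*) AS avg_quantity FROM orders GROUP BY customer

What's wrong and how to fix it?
Bug: Both operands are integers, so '/' performs integer division and truncates

Fix: Cast one side to REAL so the division keeps the fractional part

Corrected query:
SELECT customer, SUM(quantity) * 1.0 / COUNT(*) AS avg_quantity FROM orders GROUP BY customer

Result:
customer | avg_quantity
---------+-------------
Alice    | 11          
Carol    | 5           
Dave     | 4.5         
Frank    | 7           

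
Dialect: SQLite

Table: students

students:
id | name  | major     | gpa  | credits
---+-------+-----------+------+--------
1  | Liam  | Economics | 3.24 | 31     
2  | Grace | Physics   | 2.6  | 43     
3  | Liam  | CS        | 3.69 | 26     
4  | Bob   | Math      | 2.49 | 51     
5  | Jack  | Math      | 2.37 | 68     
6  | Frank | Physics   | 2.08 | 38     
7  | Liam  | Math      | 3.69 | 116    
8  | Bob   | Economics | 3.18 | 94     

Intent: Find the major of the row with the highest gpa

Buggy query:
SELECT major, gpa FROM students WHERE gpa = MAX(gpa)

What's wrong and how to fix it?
Bug: WHERE is evaluated per row; an aggregate over the whole table isn't defined there

Fix: Wrap MAX in a scalar subquery so WHERE compares against a single value

Corrected query:
SELECT major, gpa FROM students WHERE gpa = (SELECT MAX(gpa) FROM students)

Result:
major | gpa 
------+-----
CS    | 3.69
Math  | 3.69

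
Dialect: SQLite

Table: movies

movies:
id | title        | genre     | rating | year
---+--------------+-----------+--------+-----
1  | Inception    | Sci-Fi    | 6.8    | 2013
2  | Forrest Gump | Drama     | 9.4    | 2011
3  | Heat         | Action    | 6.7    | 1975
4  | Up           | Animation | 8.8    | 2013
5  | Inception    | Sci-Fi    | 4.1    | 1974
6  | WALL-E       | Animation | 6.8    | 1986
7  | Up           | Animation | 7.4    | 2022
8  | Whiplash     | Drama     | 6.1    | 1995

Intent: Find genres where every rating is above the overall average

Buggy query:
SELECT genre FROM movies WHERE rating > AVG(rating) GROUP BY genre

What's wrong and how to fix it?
Bug: WHERE evaluates per row before aggregation, so AVG() is unavailable

Fix: Compute the overall average in a scalar subquery and compare each group's MIN against it in HAVING

Corrected query:
SELECT genre FROM movies GROUP BY genre HAVING MIN(rating) > (SELECT AVG(rating) FROM movies)

Result:
(no rows)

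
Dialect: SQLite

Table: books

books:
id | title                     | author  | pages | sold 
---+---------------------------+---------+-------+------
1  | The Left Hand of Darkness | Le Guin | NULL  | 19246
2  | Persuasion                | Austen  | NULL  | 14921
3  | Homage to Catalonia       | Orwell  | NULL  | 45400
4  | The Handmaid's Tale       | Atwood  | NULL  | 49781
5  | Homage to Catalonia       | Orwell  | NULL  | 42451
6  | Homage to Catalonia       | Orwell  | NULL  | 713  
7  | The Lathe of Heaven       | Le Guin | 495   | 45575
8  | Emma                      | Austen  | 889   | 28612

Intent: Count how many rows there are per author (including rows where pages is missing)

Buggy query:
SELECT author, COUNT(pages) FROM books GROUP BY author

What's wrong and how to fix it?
Bug: COUNT(column) counts non-NULL values only; rows with NULL pages aren't counted

Fix: Replace COUNT(pages) with COUNT(*)

Corrected query:
SELECT author, COUNT(*) FROM books GROUP BY author

Result:
author  | COUNT(*)
--------+---------
Atwood  | 1       
Austen  | 2       
Le Guin | 2       
Orwell  | 3       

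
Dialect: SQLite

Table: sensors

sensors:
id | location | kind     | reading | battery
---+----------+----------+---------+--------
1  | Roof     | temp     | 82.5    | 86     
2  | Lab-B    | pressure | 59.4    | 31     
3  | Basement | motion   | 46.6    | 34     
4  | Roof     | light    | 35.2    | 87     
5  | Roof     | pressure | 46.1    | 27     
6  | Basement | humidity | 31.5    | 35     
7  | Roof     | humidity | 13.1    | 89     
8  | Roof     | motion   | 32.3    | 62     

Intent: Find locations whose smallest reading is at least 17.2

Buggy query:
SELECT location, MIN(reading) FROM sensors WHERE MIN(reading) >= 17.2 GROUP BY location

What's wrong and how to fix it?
Bug: Aggregates like MIN are computed per group after WHERE runs

Fix: Replace WHERE with HAVING after the GROUP BY

Corrected query:
SELECT location, MIN(reading) FROM sensors GROUP BY location HAVING MIN(reading) >= 17.2

Result:
location | MIN(reading)
---------+-------------
Basement | 31.5        
Lab-B    | 59.4        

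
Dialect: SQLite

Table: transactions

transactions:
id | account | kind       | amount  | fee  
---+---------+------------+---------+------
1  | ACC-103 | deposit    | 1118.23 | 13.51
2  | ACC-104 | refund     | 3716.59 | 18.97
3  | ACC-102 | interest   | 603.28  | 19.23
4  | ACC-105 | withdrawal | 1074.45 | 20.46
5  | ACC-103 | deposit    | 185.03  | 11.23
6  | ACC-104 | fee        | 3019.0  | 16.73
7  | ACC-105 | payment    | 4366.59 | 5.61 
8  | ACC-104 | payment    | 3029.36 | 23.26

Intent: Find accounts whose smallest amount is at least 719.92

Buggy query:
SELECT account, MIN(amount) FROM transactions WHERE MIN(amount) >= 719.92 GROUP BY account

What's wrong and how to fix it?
Bug: MIN() in WHERE is a misuse of aggregate

Fix: Replace WHERE with HAVING after the GROUP BY

Corrected query:
SELECT account, MIN(amount) FROM transactions GROUP BY account HAVING MIN(amount) >= 719.92

Result:
account | MIN(amount)
--------+------------
ACC-104 | 3019       
ACC-105 | 1074.45    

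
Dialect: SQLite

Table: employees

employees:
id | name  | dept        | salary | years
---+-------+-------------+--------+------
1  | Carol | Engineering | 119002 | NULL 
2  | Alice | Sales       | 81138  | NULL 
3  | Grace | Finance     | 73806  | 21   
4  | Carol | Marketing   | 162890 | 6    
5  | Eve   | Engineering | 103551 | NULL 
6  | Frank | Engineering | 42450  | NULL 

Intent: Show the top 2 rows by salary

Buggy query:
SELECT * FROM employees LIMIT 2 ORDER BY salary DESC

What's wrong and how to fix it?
Bug: ORDER BY cannot follow LIMIT; LIMIT is the final clause

Fix: Sort with ORDER BY, then apply LIMIT

Corrected query:
SELECT * FROM employees ORDER BY salary DESC LIMIT 2

Result:
id | name  | dept        | salary | years
---+-------+-------------+--------+------
4  | Carol | Marketing   | 162890 | 6    
1  | Carol | Engineering | 119002 | NULL 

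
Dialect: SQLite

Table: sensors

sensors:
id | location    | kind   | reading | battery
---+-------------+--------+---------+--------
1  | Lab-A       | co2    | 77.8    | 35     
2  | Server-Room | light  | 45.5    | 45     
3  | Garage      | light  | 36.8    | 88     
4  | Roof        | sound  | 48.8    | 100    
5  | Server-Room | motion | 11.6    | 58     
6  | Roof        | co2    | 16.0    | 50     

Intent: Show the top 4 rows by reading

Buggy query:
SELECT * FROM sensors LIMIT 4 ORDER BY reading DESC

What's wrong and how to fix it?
Bug: ORDER BY cannot follow LIMIT; LIMIT is the final clause

Fix: Swap the clauses: ORDER BY first, then LIMIT

Corrected query:
SELECT * FROM sensors ORDER BY reading DESC LIMIT 4

Result:
id | location    | kind  | reading | battery
---+-------------+-------+---------+--------
1  | Lab-A       | co2   | 77.8    | 35     
4  | Roof        | sound | 48.8    | 100    
2  | Server-Room | light | 45.5    | 45     
3  | Garage      | light | 36.8    | 88     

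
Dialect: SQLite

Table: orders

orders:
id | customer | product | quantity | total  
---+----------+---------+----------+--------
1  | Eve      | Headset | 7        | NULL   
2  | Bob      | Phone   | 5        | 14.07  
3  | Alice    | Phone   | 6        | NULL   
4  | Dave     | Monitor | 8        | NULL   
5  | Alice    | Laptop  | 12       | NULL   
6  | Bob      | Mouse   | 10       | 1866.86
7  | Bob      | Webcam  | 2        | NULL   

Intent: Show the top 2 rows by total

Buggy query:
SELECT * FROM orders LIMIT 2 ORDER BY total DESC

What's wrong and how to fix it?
Bug: LIMIT must come after ORDER BY

Fix: Sort with ORDER BY, then apply LIMIT

Corrected query:
SELECT * FROM orders ORDER BY total DESC LIMIT 2

Result:
id | customer | product | quantity | total  
---+----------+---------+----------+--------
6  | Bob      | Mouse   | 10       | 1866.86
2  | Bob      | Phone   | 5        | 14.07  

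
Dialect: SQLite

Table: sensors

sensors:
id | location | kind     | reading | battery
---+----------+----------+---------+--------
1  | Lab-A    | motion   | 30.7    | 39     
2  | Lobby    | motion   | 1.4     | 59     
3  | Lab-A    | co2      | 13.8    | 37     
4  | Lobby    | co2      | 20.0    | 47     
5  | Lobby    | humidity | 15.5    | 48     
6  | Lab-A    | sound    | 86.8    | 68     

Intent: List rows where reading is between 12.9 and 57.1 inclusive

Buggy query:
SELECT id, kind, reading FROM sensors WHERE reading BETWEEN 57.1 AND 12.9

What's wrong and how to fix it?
Bug: The bounds are reversed; BETWEEN a AND b requires a <= b to match anything

Fix: Swap the bounds so the smaller value comes first

Corrected query:
SELECT id, kind, reading FROM sensors WHERE reading BETWEEN 12.9 AND 57.1

Result:
id | kind     | reading
---+----------+--------
1  | motion   | 30.7   
3  | co2      | 13.8   
4  | co2      | 20     
5  | humidity | 15.5   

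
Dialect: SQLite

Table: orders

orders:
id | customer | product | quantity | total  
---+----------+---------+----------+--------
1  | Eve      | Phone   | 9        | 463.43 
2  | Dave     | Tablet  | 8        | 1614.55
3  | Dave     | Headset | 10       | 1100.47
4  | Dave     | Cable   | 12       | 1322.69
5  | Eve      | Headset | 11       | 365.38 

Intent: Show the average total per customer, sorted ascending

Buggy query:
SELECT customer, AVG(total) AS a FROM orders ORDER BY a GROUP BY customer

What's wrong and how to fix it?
Bug: ORDER BY appears before GROUP BY; SQL clause order requires GROUP BY first

Fix: Move ORDER BY to the end, after GROUP BY

Corrected query:
SELECT customer, AVG(total) AS a FROM orders GROUP BY customer ORDER BY a

Result:
customer | a          
---------+------------
Eve      | 414.405    
Dave     | 1345.903333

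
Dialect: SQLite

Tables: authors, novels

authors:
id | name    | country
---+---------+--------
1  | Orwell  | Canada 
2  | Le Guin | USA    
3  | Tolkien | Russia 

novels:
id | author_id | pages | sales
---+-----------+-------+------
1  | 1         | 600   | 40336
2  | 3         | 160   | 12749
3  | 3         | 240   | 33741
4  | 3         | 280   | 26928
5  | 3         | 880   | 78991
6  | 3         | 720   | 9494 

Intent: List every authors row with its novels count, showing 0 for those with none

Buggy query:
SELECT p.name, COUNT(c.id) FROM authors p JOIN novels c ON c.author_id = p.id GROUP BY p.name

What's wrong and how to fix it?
Bug: INNER JOIN drops authors rows that have no matching novels rows

Fix: Switch to LEFT JOIN to retain unmatched parent rows

Corrected query:
SELECT p.name, COUNT(c.id) FROM authors p LEFT JOIN novels c ON c.author_id = p.id GROUP BY p.name

Result:
name    | COUNT(c.id)
--------+------------
Le Guin | 0          
Orwell  | 1          
Tolkien | 5          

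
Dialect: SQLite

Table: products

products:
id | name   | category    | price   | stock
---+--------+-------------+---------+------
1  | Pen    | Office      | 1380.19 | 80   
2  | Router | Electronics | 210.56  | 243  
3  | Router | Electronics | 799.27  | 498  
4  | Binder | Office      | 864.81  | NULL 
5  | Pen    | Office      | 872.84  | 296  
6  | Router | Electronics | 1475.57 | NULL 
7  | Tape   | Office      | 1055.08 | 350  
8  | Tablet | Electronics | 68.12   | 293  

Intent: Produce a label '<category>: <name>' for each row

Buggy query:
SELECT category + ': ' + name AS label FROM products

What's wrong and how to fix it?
Bug: SQLite uses || for string concatenation; + coerces text to numbers (yielding 0)

Fix: Use the || operator for string concatenation

Corrected query:
SELECT category || ': ' || name AS label FROM products

Result:
label              
-------------------
Office: Pen        
Electronics: Router
Electronics: Router
Office: Binder     
Office: Pen        
Electronics: Router
Office: Tape       
Electronics: Tablet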